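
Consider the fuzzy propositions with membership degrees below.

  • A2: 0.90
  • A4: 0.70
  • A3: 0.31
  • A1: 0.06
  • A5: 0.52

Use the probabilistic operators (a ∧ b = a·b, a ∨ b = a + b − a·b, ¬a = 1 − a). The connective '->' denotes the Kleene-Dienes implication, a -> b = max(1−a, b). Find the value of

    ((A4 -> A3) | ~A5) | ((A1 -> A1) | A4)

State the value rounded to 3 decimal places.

A4 -> A3  [Kleene-Dienes: max(1−a, b)] with a=0.7000, b=0.3100 → 0.3100
~A5 = 1 − 0.5200 = 0.4800
(A4 -> A3) | ~A5 = a + b − a·b on (0.3100, 0.4800) = 0.6412
A1 -> A1  [Kleene-Dienes: max(1−a, b)] with a=0.0600, b=0.0600 → 0.9400
(A1 -> A1) | A4 = a + b − a·b on (0.9400, 0.7000) = 0.9820
((A4 -> A3) | ~A5) | ((A1 -> A1) | A4) = a + b − a·b on (0.6412, 0.9820) = 0.9935

0.994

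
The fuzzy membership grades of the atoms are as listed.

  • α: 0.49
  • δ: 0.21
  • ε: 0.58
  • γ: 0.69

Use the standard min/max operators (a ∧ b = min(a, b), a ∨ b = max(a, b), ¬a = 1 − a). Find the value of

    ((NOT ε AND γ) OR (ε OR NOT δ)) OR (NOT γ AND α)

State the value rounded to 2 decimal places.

0.79

NOT ε = 1 − 0.58 = 0.42
NOT ε AND γ = min(a, b) on (0.42, 0.69) = 0.42
NOT δ = 1 − 0.21 = 0.79
ε OR NOT δ = max(a, b) on (0.58, 0.79) = 0.79
(NOT ε AND γ) OR (ε OR NOT δ) = max(a, b) on (0.42, 0.79) = 0.79
NOT γ = 1 − 0.69 = 0.31
NOT γ AND α = min(a, b) on (0.31, 0.49) = 0.31
((NOT ε AND γ) OR (ε OR NOT δ)) OR (NOT γ AND α) = max(a, b) on (0.79, 0.31) = 0.79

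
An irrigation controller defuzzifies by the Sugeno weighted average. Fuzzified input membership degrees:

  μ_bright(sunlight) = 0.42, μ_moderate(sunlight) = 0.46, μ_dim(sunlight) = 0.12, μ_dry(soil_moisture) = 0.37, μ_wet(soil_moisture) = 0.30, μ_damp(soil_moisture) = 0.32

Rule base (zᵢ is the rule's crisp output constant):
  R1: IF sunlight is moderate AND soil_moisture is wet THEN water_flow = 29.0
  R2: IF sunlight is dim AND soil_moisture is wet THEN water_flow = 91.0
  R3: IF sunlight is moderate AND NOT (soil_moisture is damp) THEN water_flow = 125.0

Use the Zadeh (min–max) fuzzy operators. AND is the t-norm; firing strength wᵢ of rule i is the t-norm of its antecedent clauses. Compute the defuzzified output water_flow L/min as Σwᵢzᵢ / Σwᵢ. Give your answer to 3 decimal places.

R1 (z=29.0): moderate=0.46, wet=0.30; AND[min(a, b)] → w = 0.30
R2 (z=91.0): dim=0.12, wet=0.30; AND[min(a, b)] → w = 0.12
R3 (z=125.0): moderate=0.46, ¬damp=1−0.32=0.68; AND[min(a, b)] → w = 0.46
Weighted average = (0.30·29.0 + 0.12·91.0 + 0.46·125.0) / (0.30 + 0.12 + 0.46)
  = 77.1200 / 0.8800 = 87.636

87.636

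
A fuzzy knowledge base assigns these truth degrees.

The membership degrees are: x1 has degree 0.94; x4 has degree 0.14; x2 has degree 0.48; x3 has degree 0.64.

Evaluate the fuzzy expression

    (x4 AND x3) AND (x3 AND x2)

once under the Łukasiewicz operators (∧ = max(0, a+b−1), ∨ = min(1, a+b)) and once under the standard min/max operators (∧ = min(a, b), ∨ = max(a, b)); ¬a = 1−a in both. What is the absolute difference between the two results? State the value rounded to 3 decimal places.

0.140

Under Łukasiewicz:
  x4 AND x3 = max(0, a+b−1) on (0.14, 0.64) = 0.00
  x3 AND x2 = max(0, a+b−1) on (0.64, 0.48) = 0.12
  (x4 AND x3) AND (x3 AND x2) = max(0, a+b−1) on (0.00, 0.12) = 0.00
  → value = 0.0000
Under standard min/max:
  x4 AND x3 = min(a, b) on (0.14, 0.64) = 0.14
  x3 AND x2 = min(a, b) on (0.64, 0.48) = 0.48
  (x4 AND x3) AND (x3 AND x2) = min(a, b) on (0.14, 0.48) = 0.14
  → value = 0.1400
|0.0000 − 0.1400| = 0.140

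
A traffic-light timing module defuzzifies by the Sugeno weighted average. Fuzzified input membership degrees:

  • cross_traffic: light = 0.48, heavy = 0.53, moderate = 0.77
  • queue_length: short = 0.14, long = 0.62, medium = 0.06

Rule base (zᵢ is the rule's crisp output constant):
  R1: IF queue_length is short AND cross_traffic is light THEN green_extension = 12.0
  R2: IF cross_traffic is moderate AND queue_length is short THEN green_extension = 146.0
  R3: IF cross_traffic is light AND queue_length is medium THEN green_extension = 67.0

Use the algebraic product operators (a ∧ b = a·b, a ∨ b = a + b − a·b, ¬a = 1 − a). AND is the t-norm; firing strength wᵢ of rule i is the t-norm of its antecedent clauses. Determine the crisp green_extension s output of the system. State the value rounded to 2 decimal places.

R1 (z=12.0): short=0.14, light=0.48; AND[a·b] → w = 0.0672
R2 (z=146.0): moderate=0.77, short=0.14; AND[a·b] → w = 0.1078
R3 (z=67.0): light=0.48, medium=0.06; AND[a·b] → w = 0.0288
Weighted average = (0.0672·12.0 + 0.1078·146.0 + 0.0288·67.0) / (0.0672 + 0.1078 + 0.0288)
  = 18.4748 / 0.2038 = 90.65

90.65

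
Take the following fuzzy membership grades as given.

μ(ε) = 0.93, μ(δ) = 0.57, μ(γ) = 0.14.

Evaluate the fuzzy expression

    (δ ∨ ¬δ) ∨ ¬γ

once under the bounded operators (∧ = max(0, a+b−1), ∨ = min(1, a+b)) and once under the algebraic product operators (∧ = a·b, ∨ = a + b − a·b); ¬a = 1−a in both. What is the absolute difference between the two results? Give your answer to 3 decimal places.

0.034

Under bounded:
  ¬δ = 1 − 0.57 = 0.43
  δ ∨ ¬δ = min(1, a+b) on (0.57, 0.43) = 1.00
  ¬γ = 1 − 0.14 = 0.86
  (δ ∨ ¬δ) ∨ ¬γ = min(1, a+b) on (1.00, 0.86) = 1.00
  → value = 1.0000
Under algebraic product:
  ¬δ = 1 − 0.5700 = 0.4300
  δ ∨ ¬δ = a + b − a·b on (0.5700, 0.4300) = 0.7549
  ¬γ = 1 − 0.1400 = 0.8600
  (δ ∨ ¬δ) ∨ ¬γ = a + b − a·b on (0.7549, 0.8600) = 0.9657
  → value = 0.9657
|1.0000 − 0.9657| = 0.034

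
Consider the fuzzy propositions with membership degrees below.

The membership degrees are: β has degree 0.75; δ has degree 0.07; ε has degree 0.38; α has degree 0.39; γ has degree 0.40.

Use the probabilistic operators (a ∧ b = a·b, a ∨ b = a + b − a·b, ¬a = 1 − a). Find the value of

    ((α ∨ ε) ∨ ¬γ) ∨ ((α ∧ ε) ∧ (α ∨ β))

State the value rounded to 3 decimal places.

0.868

α ∨ ε = a + b − a·b on (0.3900, 0.3800) = 0.6218
¬γ = 1 − 0.4000 = 0.6000
(α ∨ ε) ∨ ¬γ = a + b − a·b on (0.6218, 0.6000) = 0.8487
α ∧ ε = a·b on (0.3900, 0.3800) = 0.1482
α ∨ β = a + b − a·b on (0.3900, 0.7500) = 0.8475
(α ∧ ε) ∧ (α ∨ β) = a·b on (0.1482, 0.8475) = 0.1256
((α ∨ ε) ∨ ¬γ) ∨ ((α ∧ ε) ∧ (α ∨ β)) = a + b − a·b on (0.8487, 0.1256) = 0.8677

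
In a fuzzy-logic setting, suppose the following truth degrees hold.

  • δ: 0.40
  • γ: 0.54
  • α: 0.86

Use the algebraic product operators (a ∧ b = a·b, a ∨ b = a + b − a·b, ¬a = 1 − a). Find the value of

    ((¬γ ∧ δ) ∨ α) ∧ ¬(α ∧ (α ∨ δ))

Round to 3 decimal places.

¬γ = 1 − 0.5400 = 0.4600
¬γ ∧ δ = a·b on (0.4600, 0.4000) = 0.1840
(¬γ ∧ δ) ∨ α = a + b − a·b on (0.1840, 0.8600) = 0.8858
α ∨ δ = a + b − a·b on (0.8600, 0.4000) = 0.9160
α ∧ (α ∨ δ) = a·b on (0.8600, 0.9160) = 0.7878
¬(α ∧ (α ∨ δ)) = 1 − 0.7878 = 0.2122
((¬γ ∧ δ) ∨ α) ∧ ¬(α ∧ (α ∨ δ)) = a·b on (0.8858, 0.2122) = 0.1880

0.188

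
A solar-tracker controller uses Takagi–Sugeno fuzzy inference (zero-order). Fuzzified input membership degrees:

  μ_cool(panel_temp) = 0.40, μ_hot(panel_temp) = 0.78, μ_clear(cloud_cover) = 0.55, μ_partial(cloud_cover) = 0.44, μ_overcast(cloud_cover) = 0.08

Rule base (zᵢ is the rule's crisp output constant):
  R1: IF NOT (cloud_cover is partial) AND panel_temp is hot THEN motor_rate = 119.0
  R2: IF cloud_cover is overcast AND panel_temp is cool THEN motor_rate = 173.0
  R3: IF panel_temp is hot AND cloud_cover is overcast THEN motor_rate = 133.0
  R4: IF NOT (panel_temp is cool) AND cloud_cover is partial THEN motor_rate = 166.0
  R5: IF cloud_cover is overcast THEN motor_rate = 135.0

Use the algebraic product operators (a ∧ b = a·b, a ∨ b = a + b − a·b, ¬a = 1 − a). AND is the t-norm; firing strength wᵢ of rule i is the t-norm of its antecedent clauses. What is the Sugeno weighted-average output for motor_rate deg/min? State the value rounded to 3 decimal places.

137.612

R1 (z=119.0): ¬partial=1−0.44=0.56, hot=0.78; AND[a·b] → w = 0.4368
R2 (z=173.0): overcast=0.08, cool=0.40; AND[a·b] → w = 0.0320
R3 (z=133.0): hot=0.78, overcast=0.08; AND[a·b] → w = 0.0624
R4 (z=166.0): ¬cool=1−0.40=0.60, partial=0.44; AND[a·b] → w = 0.2640
R5 (z=135.0): overcast=0.08 → w = 0.0800
Weighted average = (0.4368·119.0 + 0.0320·173.0 + 0.0624·133.0 + 0.2640·166.0 + 0.0800·135.0) / (0.4368 + 0.0320 + 0.0624 + 0.2640 + 0.0800)
  = 120.4384 / 0.8752 = 137.612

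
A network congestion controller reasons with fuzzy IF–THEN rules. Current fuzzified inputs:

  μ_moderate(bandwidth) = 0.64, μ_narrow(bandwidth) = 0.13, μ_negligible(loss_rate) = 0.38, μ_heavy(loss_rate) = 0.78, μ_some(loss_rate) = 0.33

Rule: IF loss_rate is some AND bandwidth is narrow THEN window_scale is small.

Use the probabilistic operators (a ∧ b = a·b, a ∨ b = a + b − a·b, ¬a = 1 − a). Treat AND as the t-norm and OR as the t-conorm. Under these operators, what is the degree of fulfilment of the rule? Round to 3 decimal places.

0.043

firing strength: some=0.33, narrow=0.13; AND[a·b] → w = 0.0429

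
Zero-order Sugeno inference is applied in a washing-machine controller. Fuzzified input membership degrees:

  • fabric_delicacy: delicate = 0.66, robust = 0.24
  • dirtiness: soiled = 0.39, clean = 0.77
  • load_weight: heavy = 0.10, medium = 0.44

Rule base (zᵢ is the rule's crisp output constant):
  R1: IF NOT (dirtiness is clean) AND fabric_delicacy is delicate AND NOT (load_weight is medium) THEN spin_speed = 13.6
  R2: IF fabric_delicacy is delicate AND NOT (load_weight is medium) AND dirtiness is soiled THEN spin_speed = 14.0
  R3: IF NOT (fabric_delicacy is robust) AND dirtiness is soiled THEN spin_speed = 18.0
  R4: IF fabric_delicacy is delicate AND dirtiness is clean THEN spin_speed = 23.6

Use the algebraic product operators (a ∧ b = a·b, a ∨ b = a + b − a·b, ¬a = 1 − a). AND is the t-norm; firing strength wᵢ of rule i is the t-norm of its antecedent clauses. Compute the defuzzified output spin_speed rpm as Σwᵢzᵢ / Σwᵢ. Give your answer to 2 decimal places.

R1 (z=13.6): ¬clean=1−0.77=0.23, delicate=0.66, ¬medium=1−0.44=0.56; AND[a·b] → w = 0.0850
R2 (z=14.0): delicate=0.66, ¬medium=1−0.44=0.56, soiled=0.39; AND[a·b] → w = 0.1441
R3 (z=18.0): ¬robust=1−0.24=0.76, soiled=0.39; AND[a·b] → w = 0.2964
R4 (z=23.6): delicate=0.66, clean=0.77; AND[a·b] → w = 0.5082
Weighted average = (0.0850·13.6 + 0.1441·14.0 + 0.2964·18.0 + 0.5082·23.6) / (0.0850 + 0.1441 + 0.2964 + 0.5082)
  = 20.5028 / 1.0338 = 19.83

19.83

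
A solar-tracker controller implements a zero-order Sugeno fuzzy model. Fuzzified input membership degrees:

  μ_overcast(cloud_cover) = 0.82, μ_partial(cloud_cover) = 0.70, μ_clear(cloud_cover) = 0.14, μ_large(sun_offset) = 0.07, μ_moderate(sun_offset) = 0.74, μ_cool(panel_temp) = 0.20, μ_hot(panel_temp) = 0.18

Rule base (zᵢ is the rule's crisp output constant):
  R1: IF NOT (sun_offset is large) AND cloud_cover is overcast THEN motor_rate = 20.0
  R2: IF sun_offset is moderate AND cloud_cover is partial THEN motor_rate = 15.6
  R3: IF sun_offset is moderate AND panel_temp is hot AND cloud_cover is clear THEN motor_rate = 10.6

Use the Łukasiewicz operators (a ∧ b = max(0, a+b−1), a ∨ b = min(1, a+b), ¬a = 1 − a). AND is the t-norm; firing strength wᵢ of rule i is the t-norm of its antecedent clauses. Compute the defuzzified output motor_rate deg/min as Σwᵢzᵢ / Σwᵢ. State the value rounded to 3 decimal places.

18.373

R1 (z=20.0): ¬large=1−0.07=0.93, overcast=0.82; AND[max(0, a+b−1)] → w = 0.75
R2 (z=15.6): moderate=0.74, partial=0.70; AND[max(0, a+b−1)] → w = 0.44
R3 (z=10.6): moderate=0.74, hot=0.18, clear=0.14; AND[max(0, a+b−1)] → w = 0.00
Weighted average = (0.75·20.0 + 0.44·15.6 + 0.00·10.6) / (0.75 + 0.44 + 0.00)
  = 21.8640 / 1.1900 = 18.373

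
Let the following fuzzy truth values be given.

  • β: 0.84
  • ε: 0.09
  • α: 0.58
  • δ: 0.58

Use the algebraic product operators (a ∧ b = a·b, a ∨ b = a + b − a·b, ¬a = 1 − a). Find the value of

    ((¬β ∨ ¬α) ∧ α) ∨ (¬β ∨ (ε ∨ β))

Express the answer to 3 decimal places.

0.914

¬β = 1 − 0.8400 = 0.1600
¬α = 1 − 0.5800 = 0.4200
¬β ∨ ¬α = a + b − a·b on (0.1600, 0.4200) = 0.5128
(¬β ∨ ¬α) ∧ α = a·b on (0.5128, 0.5800) = 0.2974
¬β = 1 − 0.8400 = 0.1600
ε ∨ β = a + b − a·b on (0.0900, 0.8400) = 0.8544
¬β ∨ (ε ∨ β) = a + b − a·b on (0.1600, 0.8544) = 0.8777
((¬β ∨ ¬α) ∧ α) ∨ (¬β ∨ (ε ∨ β)) = a + b − a·b on (0.2974, 0.8777) = 0.9141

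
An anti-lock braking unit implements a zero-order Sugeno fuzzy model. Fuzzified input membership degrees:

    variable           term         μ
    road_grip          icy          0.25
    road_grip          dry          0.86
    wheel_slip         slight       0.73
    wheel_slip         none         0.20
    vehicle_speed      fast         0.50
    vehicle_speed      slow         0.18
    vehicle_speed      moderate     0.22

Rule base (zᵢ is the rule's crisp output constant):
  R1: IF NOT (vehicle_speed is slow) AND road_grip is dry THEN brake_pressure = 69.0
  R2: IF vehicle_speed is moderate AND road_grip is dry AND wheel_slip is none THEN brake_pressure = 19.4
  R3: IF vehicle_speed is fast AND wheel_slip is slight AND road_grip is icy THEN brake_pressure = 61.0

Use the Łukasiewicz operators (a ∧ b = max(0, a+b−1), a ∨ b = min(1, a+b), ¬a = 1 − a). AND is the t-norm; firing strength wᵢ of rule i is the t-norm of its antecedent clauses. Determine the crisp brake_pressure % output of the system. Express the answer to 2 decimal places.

69.00

R1 (z=69.0): ¬slow=1−0.18=0.82, dry=0.86; AND[max(0, a+b−1)] → w = 0.68
R2 (z=19.4): moderate=0.22, dry=0.86, none=0.20; AND[max(0, a+b−1)] → w = 0.00
R3 (z=61.0): fast=0.50, slight=0.73, icy=0.25; AND[max(0, a+b−1)] → w = 0.00
Weighted average = (0.68·69.0 + 0.00·19.4 + 0.00·61.0) / (0.68 + 0.00 + 0.00)
  = 46.9200 / 0.6800 = 69.00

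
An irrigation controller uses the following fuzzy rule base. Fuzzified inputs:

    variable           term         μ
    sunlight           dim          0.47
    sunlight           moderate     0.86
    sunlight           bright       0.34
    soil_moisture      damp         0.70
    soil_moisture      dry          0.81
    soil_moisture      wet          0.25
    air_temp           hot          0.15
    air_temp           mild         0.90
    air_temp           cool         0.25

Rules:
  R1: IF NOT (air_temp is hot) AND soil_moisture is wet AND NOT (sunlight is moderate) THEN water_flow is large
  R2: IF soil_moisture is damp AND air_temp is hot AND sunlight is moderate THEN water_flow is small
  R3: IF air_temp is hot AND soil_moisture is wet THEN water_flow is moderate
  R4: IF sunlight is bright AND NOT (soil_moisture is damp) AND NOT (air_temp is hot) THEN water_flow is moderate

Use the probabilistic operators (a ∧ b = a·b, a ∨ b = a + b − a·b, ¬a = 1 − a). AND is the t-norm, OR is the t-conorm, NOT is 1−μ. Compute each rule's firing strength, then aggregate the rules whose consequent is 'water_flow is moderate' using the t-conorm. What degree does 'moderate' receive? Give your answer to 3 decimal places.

0.121

R1: ¬hot=1−0.15=0.85, wet=0.25, ¬moderate=1−0.86=0.14; AND[a·b] → w = 0.0298
R2: damp=0.70, hot=0.15, moderate=0.86; AND[a·b] → w = 0.0903
R3: hot=0.15, wet=0.25; AND[a·b] → w = 0.0375
R4: bright=0.34, ¬damp=1−0.70=0.30, ¬hot=1−0.15=0.85; AND[a·b] → w = 0.0867
Rules with consequent 'moderate': {R3, R4} → strengths 0.0375, 0.0867
Aggregate via t-conorm [a + b − a·b]: 0.1209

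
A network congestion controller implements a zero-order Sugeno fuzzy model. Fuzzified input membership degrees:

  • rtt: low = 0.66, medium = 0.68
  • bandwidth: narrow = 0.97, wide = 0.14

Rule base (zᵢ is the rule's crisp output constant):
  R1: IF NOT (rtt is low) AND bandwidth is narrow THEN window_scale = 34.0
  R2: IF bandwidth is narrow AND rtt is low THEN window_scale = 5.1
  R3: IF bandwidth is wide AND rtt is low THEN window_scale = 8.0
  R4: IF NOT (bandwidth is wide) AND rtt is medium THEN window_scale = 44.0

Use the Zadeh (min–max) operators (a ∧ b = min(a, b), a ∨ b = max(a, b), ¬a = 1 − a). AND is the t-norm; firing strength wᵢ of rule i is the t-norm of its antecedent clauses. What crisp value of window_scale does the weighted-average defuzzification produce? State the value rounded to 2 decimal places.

25.26

R1 (z=34.0): ¬low=1−0.66=0.34, narrow=0.97; AND[min(a, b)] → w = 0.34
R2 (z=5.1): narrow=0.97, low=0.66; AND[min(a, b)] → w = 0.66
R3 (z=8.0): wide=0.14, low=0.66; AND[min(a, b)] → w = 0.14
R4 (z=44.0): ¬wide=1−0.14=0.86, medium=0.68; AND[min(a, b)] → w = 0.68
Weighted average = (0.34·34.0 + 0.66·5.1 + 0.14·8.0 + 0.68·44.0) / (0.34 + 0.66 + 0.14 + 0.68)
  = 45.9660 / 1.8200 = 25.26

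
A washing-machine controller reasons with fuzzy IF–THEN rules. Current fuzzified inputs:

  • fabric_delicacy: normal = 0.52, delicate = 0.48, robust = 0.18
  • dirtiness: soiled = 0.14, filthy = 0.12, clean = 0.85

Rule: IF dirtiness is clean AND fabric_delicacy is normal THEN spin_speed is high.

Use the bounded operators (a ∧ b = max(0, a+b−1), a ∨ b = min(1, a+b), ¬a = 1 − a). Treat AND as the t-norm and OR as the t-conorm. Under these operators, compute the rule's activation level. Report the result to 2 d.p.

firing strength: clean=0.85, normal=0.52; AND[max(0, a+b−1)] → w = 0.37

0.37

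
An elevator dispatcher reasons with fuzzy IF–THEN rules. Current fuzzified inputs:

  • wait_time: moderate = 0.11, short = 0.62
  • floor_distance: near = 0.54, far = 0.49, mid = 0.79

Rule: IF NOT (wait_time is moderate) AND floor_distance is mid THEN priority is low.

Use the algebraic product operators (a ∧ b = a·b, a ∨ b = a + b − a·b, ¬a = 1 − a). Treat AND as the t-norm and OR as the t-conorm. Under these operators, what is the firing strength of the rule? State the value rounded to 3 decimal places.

firing strength: ¬moderate=1−0.11=0.89, mid=0.79; AND[a·b] → w = 0.7031

0.703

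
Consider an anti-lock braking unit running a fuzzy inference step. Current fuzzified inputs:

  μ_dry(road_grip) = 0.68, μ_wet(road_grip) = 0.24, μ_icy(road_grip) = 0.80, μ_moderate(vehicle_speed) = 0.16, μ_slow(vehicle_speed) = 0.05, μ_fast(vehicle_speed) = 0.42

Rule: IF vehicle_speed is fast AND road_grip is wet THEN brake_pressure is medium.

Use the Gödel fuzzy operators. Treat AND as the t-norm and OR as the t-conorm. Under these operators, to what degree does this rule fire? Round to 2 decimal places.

firing strength: fast=0.42, wet=0.24; AND[min(a, b)] → w = 0.24

0.24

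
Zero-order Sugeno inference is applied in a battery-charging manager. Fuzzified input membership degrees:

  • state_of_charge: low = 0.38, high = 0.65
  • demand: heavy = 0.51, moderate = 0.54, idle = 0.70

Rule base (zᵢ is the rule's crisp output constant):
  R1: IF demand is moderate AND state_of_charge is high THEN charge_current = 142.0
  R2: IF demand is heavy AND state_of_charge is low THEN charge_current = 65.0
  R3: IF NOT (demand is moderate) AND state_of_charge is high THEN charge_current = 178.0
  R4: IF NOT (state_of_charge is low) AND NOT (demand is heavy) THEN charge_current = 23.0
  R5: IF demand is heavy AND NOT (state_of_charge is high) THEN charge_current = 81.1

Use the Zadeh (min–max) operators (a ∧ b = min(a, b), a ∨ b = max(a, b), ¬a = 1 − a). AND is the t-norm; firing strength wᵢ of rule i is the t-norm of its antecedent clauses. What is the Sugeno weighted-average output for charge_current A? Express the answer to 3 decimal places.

R1 (z=142.0): moderate=0.54, high=0.65; AND[min(a, b)] → w = 0.54
R2 (z=65.0): heavy=0.51, low=0.38; AND[min(a, b)] → w = 0.38
R3 (z=178.0): ¬moderate=1−0.54=0.46, high=0.65; AND[min(a, b)] → w = 0.46
R4 (z=23.0): ¬low=1−0.38=0.62, ¬heavy=1−0.51=0.49; AND[min(a, b)] → w = 0.49
R5 (z=81.1): heavy=0.51, ¬high=1−0.65=0.35; AND[min(a, b)] → w = 0.35
Weighted average = (0.54·142.0 + 0.38·65.0 + 0.46·178.0 + 0.49·23.0 + 0.35·81.1) / (0.54 + 0.38 + 0.46 + 0.49 + 0.35)
  = 222.9150 / 2.2200 = 100.412

100.412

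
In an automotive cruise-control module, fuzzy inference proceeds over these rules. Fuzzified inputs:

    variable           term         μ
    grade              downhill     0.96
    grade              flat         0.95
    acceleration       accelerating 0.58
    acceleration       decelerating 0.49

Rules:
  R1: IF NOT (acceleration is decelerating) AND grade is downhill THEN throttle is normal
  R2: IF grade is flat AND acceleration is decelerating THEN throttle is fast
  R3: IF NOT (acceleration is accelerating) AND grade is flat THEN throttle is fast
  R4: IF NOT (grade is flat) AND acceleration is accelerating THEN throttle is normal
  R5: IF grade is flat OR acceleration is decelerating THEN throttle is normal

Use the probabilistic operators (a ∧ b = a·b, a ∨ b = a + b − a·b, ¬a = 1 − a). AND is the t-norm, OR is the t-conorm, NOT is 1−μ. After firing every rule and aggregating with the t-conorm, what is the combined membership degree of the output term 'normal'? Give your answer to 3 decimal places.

R1: ¬decelerating=1−0.49=0.51, downhill=0.96; AND[a·b] → w = 0.4896
R2: flat=0.95, decelerating=0.49; AND[a·b] → w = 0.4655
R3: ¬accelerating=1−0.58=0.42, flat=0.95; AND[a·b] → w = 0.3990
R4: ¬flat=1−0.95=0.05, accelerating=0.58; AND[a·b] → w = 0.0290
R5: flat=0.95, decelerating=0.49; OR[a + b − a·b] → w = 0.9745
Rules with consequent 'normal': {R1, R4, R5} → strengths 0.4896, 0.0290, 0.9745
Aggregate via t-conorm [a + b − a·b]: 0.9874

0.987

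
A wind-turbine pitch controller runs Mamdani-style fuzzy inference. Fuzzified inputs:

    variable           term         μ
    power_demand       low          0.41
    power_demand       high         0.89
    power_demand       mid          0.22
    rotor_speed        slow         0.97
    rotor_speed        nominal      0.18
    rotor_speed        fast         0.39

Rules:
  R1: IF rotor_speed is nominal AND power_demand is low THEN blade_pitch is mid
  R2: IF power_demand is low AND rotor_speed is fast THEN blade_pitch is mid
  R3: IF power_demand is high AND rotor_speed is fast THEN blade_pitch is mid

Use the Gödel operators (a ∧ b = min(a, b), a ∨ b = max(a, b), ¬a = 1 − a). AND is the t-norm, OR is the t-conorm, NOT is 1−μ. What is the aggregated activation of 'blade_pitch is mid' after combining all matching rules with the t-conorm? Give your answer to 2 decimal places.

0.39

R1: nominal=0.18, low=0.41; AND[min(a, b)] → w = 0.18
R2: low=0.41, fast=0.39; AND[min(a, b)] → w = 0.39
R3: high=0.89, fast=0.39; AND[min(a, b)] → w = 0.39
Rules with consequent 'mid': {R1, R2, R3} → strengths 0.18, 0.39, 0.39
Aggregate via t-conorm [max(a, b)]: 0.39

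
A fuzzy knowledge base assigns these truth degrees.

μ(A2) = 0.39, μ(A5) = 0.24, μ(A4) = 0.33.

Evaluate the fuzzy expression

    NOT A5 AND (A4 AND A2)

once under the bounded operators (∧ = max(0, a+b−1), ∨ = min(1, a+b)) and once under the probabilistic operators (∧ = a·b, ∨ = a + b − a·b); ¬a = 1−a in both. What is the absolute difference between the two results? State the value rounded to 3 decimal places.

0.098

Under bounded:
  NOT A5 = 1 − 0.24 = 0.76
  A4 AND A2 = max(0, a+b−1) on (0.33, 0.39) = 0.00
  NOT A5 AND (A4 AND A2) = max(0, a+b−1) on (0.76, 0.00) = 0.00
  → value = 0.0000
Under probabilistic:
  NOT A5 = 1 − 0.2400 = 0.7600
  A4 AND A2 = a·b on (0.3300, 0.3900) = 0.1287
  NOT A5 AND (A4 AND A2) = a·b on (0.7600, 0.1287) = 0.0978
  → value = 0.0978
|0.0000 − 0.0978| = 0.098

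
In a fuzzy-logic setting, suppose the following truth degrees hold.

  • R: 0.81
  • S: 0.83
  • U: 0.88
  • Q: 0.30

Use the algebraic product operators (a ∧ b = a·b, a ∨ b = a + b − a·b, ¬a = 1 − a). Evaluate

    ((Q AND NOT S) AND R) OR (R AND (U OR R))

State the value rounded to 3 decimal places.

NOT S = 1 − 0.8300 = 0.1700
Q AND NOT S = a·b on (0.3000, 0.1700) = 0.0510
(Q AND NOT S) AND R = a·b on (0.0510, 0.8100) = 0.0413
U OR R = a + b − a·b on (0.8800, 0.8100) = 0.9772
R AND (U OR R) = a·b on (0.8100, 0.9772) = 0.7915
((Q AND NOT S) AND R) OR (R AND (U OR R)) = a + b − a·b on (0.0413, 0.7915) = 0.8001

0.800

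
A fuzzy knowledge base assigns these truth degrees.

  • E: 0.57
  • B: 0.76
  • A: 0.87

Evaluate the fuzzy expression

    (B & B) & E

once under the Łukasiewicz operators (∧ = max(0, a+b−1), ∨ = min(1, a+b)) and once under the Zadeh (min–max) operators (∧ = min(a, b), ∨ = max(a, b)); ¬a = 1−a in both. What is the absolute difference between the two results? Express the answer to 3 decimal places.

Under Łukasiewicz:
  B & B = max(0, a+b−1) on (0.76, 0.76) = 0.52
  (B & B) & E = max(0, a+b−1) on (0.52, 0.57) = 0.09
  → value = 0.0900
Under Zadeh (min–max):
  B & B = min(a, b) on (0.76, 0.76) = 0.76
  (B & B) & E = min(a, b) on (0.76, 0.57) = 0.57
  → value = 0.5700
|0.0900 − 0.5700| = 0.480

0.480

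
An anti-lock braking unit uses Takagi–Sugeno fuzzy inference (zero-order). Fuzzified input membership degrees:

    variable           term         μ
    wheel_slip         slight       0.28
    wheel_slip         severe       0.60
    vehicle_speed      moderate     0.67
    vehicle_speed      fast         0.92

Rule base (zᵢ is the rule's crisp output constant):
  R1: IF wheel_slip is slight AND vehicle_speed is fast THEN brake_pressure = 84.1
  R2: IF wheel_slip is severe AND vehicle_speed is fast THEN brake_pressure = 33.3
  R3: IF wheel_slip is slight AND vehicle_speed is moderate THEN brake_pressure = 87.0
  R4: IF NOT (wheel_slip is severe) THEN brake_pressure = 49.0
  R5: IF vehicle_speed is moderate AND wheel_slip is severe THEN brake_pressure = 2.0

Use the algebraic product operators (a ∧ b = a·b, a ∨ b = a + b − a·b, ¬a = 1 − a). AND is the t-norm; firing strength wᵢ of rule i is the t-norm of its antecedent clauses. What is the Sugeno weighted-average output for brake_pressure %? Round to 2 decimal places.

R1 (z=84.1): slight=0.28, fast=0.92; AND[a·b] → w = 0.2576
R2 (z=33.3): severe=0.60, fast=0.92; AND[a·b] → w = 0.5520
R3 (z=87.0): slight=0.28, moderate=0.67; AND[a·b] → w = 0.1876
R4 (z=49.0): ¬severe=1−0.60=0.40 → w = 0.4000
R5 (z=2.0): moderate=0.67, severe=0.60; AND[a·b] → w = 0.4020
Weighted average = (0.2576·84.1 + 0.5520·33.3 + 0.1876·87.0 + 0.4000·49.0 + 0.4020·2.0) / (0.2576 + 0.5520 + 0.1876 + 0.4000 + 0.4020)
  = 76.7710 / 1.7992 = 42.67

42.67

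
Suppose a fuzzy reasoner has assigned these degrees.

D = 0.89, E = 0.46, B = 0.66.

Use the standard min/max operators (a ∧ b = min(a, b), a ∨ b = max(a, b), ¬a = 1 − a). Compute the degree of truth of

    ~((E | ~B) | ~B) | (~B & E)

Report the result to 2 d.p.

0.54

~B = 1 − 0.66 = 0.34
E | ~B = max(a, b) on (0.46, 0.34) = 0.46
~B = 1 − 0.66 = 0.34
(E | ~B) | ~B = max(a, b) on (0.46, 0.34) = 0.46
~((E | ~B) | ~B) = 1 − 0.46 = 0.54
~B = 1 − 0.66 = 0.34
~B & E = min(a, b) on (0.34, 0.46) = 0.34
~((E | ~B) | ~B) | (~B & E) = max(a, b) on (0.54, 0.34) = 0.54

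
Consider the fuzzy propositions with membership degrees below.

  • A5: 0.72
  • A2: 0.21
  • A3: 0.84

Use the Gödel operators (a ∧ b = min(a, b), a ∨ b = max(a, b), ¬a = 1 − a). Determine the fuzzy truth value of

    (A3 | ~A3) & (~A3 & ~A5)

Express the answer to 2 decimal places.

0.16

~A3 = 1 − 0.84 = 0.16
A3 | ~A3 = max(a, b) on (0.84, 0.16) = 0.84
~A3 = 1 − 0.84 = 0.16
~A5 = 1 − 0.72 = 0.28
~A3 & ~A5 = min(a, b) on (0.16, 0.28) = 0.16
(A3 | ~A3) & (~A3 & ~A5) = min(a, b) on (0.84, 0.16) = 0.16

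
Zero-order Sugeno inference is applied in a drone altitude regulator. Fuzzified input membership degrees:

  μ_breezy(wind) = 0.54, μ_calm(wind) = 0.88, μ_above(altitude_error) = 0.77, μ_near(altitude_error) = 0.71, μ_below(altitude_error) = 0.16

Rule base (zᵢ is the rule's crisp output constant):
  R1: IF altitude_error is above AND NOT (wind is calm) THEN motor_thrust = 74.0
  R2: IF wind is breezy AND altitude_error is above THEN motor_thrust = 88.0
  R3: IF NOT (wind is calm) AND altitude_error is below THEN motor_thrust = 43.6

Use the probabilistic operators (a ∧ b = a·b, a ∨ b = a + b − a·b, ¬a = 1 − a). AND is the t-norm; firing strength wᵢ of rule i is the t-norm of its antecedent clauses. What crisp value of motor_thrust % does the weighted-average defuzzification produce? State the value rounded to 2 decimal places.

R1 (z=74.0): above=0.77, ¬calm=1−0.88=0.12; AND[a·b] → w = 0.0924
R2 (z=88.0): breezy=0.54, above=0.77; AND[a·b] → w = 0.4158
R3 (z=43.6): ¬calm=1−0.88=0.12, below=0.16; AND[a·b] → w = 0.0192
Weighted average = (0.0924·74.0 + 0.4158·88.0 + 0.0192·43.6) / (0.0924 + 0.4158 + 0.0192)
  = 44.2651 / 0.5274 = 83.93

83.93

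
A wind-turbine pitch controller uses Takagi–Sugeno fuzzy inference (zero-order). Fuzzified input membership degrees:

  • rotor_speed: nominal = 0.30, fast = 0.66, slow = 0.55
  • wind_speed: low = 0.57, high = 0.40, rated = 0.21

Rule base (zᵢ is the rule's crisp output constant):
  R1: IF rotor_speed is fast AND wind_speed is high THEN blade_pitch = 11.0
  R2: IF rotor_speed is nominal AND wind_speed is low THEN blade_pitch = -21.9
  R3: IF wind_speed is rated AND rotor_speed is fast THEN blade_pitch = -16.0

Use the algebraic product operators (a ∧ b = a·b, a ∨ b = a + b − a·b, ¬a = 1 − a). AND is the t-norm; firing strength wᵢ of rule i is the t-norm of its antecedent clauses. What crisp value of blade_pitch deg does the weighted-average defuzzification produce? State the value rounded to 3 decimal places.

-5.332

R1 (z=11.0): fast=0.66, high=0.40; AND[a·b] → w = 0.2640
R2 (z=-21.9): nominal=0.30, low=0.57; AND[a·b] → w = 0.1710
R3 (z=-16.0): rated=0.21, fast=0.66; AND[a·b] → w = 0.1386
Weighted average = (0.2640·11.0 + 0.1710·-21.9 + 0.1386·-16.0) / (0.2640 + 0.1710 + 0.1386)
  = -3.0585 / 0.5736 = -5.332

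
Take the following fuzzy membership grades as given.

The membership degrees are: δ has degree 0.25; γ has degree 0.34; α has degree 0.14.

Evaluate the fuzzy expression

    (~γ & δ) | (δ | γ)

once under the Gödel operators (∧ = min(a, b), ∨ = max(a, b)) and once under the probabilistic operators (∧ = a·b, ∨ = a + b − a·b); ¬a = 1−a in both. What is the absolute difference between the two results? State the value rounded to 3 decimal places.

Under Gödel:
  ~γ = 1 − 0.34 = 0.66
  ~γ & δ = min(a, b) on (0.66, 0.25) = 0.25
  δ | γ = max(a, b) on (0.25, 0.34) = 0.34
  (~γ & δ) | (δ | γ) = max(a, b) on (0.25, 0.34) = 0.34
  → value = 0.3400
Under probabilistic:
  ~γ = 1 − 0.3400 = 0.6600
  ~γ & δ = a·b on (0.6600, 0.2500) = 0.1650
  δ | γ = a + b − a·b on (0.2500, 0.3400) = 0.5050
  (~γ & δ) | (δ | γ) = a + b − a·b on (0.1650, 0.5050) = 0.5867
  → value = 0.5867
|0.3400 − 0.5867| = 0.247

0.247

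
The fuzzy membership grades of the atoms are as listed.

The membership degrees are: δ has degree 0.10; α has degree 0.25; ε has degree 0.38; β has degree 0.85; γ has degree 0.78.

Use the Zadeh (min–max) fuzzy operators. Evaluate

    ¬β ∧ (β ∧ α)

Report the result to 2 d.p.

¬β = 1 − 0.85 = 0.15
β ∧ α = min(a, b) on (0.85, 0.25) = 0.25
¬β ∧ (β ∧ α) = min(a, b) on (0.15, 0.25) = 0.15

0.15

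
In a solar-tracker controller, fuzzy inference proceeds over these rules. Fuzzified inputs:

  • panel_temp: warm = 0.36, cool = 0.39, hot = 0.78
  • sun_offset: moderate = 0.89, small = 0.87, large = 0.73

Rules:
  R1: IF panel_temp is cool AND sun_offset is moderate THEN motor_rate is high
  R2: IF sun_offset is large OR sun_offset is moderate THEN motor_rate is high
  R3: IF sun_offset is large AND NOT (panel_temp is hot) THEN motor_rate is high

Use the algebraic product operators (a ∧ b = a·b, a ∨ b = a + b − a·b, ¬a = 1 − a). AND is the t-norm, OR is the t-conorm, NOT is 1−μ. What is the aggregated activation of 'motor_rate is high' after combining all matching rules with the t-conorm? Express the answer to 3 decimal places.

R1: cool=0.39, moderate=0.89; AND[a·b] → w = 0.3471
R2: large=0.73, moderate=0.89; OR[a + b − a·b] → w = 0.9703
R3: large=0.73, ¬hot=1−0.78=0.22; AND[a·b] → w = 0.1606
Rules with consequent 'high': {R1, R2, R3} → strengths 0.3471, 0.9703, 0.1606
Aggregate via t-conorm [a + b − a·b]: 0.9837

0.984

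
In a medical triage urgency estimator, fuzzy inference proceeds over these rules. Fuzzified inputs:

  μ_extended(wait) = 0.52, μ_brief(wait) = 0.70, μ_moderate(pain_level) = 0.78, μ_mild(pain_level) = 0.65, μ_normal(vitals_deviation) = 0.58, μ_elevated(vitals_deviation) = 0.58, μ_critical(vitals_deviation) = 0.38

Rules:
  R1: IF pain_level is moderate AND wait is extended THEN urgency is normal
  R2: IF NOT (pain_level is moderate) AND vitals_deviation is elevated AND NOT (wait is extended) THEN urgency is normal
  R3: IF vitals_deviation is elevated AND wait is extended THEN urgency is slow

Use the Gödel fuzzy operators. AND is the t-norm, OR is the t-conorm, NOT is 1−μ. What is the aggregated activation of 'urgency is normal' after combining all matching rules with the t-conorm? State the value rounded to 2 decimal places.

0.52

R1: moderate=0.78, extended=0.52; AND[min(a, b)] → w = 0.52
R2: ¬moderate=1−0.78=0.22, elevated=0.58, ¬extended=1−0.52=0.48; AND[min(a, b)] → w = 0.22
R3: elevated=0.58, extended=0.52; AND[min(a, b)] → w = 0.52
Rules with consequent 'normal': {R1, R2} → strengths 0.52, 0.22
Aggregate via t-conorm [max(a, b)]: 0.52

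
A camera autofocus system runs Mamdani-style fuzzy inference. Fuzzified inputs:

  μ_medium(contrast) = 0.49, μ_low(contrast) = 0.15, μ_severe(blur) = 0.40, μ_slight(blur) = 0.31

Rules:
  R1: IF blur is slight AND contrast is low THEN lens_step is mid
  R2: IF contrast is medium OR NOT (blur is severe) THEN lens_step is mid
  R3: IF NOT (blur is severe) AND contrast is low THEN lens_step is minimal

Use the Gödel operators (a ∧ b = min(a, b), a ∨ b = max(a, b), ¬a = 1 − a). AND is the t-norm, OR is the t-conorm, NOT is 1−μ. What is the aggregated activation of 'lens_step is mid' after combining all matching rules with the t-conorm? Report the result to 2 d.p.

0.60

R1: slight=0.31, low=0.15; AND[min(a, b)] → w = 0.15
R2: medium=0.49, ¬severe=1−0.40=0.60; OR[max(a, b)] → w = 0.60
R3: ¬severe=1−0.40=0.60, low=0.15; AND[min(a, b)] → w = 0.15
Rules with consequent 'mid': {R1, R2} → strengths 0.15, 0.60
Aggregate via t-conorm [max(a, b)]: 0.60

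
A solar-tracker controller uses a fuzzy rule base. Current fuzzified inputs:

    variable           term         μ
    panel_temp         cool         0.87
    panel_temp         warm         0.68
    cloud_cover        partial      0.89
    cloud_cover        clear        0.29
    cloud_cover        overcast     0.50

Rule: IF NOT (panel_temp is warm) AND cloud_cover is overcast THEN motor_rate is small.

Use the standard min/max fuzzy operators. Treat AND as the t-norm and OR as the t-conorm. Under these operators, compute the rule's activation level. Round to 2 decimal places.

0.32

firing strength: ¬warm=1−0.68=0.32, overcast=0.50; AND[min(a, b)] → w = 0.32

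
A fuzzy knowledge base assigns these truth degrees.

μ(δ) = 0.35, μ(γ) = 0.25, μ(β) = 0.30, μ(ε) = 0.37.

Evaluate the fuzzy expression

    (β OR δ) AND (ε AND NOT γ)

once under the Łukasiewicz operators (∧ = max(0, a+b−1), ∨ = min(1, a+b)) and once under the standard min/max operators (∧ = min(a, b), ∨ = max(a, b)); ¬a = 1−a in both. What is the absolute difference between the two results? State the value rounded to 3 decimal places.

Under Łukasiewicz:
  β OR δ = min(1, a+b) on (0.30, 0.35) = 0.65
  NOT γ = 1 − 0.25 = 0.75
  ε AND NOT γ = max(0, a+b−1) on (0.37, 0.75) = 0.12
  (β OR δ) AND (ε AND NOT γ) = max(0, a+b−1) on (0.65, 0.12) = 0.00
  → value = 0.0000
Under standard min/max:
  β OR δ = max(a, b) on (0.30, 0.35) = 0.35
  NOT γ = 1 − 0.25 = 0.75
  ε AND NOT γ = min(a, b) on (0.37, 0.75) = 0.37
  (β OR δ) AND (ε AND NOT γ) = min(a, b) on (0.35, 0.37) = 0.35
  → value = 0.3500
|0.0000 − 0.3500| = 0.350

0.350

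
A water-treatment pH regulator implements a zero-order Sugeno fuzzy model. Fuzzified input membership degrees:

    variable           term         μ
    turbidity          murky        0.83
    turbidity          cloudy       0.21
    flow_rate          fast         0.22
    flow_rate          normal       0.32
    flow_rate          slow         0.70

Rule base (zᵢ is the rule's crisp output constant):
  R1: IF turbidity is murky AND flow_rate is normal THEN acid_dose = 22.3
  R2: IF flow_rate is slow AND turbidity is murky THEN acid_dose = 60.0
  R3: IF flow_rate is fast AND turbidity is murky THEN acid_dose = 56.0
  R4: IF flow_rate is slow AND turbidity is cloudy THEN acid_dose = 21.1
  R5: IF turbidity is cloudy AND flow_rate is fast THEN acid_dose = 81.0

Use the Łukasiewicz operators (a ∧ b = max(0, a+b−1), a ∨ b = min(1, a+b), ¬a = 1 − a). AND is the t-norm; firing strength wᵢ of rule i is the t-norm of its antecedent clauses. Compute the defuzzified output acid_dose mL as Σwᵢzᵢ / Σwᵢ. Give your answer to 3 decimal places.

51.979

R1 (z=22.3): murky=0.83, normal=0.32; AND[max(0, a+b−1)] → w = 0.15
R2 (z=60.0): slow=0.70, murky=0.83; AND[max(0, a+b−1)] → w = 0.53
R3 (z=56.0): fast=0.22, murky=0.83; AND[max(0, a+b−1)] → w = 0.05
R4 (z=21.1): slow=0.70, cloudy=0.21; AND[max(0, a+b−1)] → w = 0.00
R5 (z=81.0): cloudy=0.21, fast=0.22; AND[max(0, a+b−1)] → w = 0.00
Weighted average = (0.15·22.3 + 0.53·60.0 + 0.05·56.0 + 0.00·21.1 + 0.00·81.0) / (0.15 + 0.53 + 0.05 + 0.00 + 0.00)
  = 37.9450 / 0.7300 = 51.979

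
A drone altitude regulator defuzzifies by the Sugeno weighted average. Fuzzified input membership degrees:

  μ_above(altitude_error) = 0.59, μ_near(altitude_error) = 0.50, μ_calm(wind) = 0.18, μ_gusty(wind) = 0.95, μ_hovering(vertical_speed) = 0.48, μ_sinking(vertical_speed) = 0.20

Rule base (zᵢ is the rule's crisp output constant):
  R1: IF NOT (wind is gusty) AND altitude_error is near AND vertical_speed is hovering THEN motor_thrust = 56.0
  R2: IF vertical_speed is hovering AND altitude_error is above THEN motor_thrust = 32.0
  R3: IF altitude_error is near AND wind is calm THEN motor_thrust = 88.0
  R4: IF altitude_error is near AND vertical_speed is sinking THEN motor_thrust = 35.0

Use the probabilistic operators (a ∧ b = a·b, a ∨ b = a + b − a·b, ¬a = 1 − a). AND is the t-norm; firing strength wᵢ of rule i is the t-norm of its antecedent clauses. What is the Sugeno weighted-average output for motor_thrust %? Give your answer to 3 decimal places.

43.599

R1 (z=56.0): ¬gusty=1−0.95=0.05, near=0.50, hovering=0.48; AND[a·b] → w = 0.0120
R2 (z=32.0): hovering=0.48, above=0.59; AND[a·b] → w = 0.2832
R3 (z=88.0): near=0.50, calm=0.18; AND[a·b] → w = 0.0900
R4 (z=35.0): near=0.50, sinking=0.20; AND[a·b] → w = 0.1000
Weighted average = (0.0120·56.0 + 0.2832·32.0 + 0.0900·88.0 + 0.1000·35.0) / (0.0120 + 0.2832 + 0.0900 + 0.1000)
  = 21.1544 / 0.4852 = 43.599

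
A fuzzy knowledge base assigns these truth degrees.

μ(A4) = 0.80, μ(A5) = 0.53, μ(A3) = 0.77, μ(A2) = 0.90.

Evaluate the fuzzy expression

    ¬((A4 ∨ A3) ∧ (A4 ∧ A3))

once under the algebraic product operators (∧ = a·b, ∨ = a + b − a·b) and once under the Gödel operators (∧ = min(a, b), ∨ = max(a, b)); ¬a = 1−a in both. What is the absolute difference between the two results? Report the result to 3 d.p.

0.182

Under algebraic product:
  A4 ∨ A3 = a + b − a·b on (0.8000, 0.7700) = 0.9540
  A4 ∧ A3 = a·b on (0.8000, 0.7700) = 0.6160
  (A4 ∨ A3) ∧ (A4 ∧ A3) = a·b on (0.9540, 0.6160) = 0.5877
  ¬((A4 ∨ A3) ∧ (A4 ∧ A3)) = 1 − 0.5877 = 0.4123
  → value = 0.4123
Under Gödel:
  A4 ∨ A3 = max(a, b) on (0.80, 0.77) = 0.80
  A4 ∧ A3 = min(a, b) on (0.80, 0.77) = 0.77
  (A4 ∨ A3) ∧ (A4 ∧ A3) = min(a, b) on (0.80, 0.77) = 0.77
  ¬((A4 ∨ A3) ∧ (A4 ∧ A3)) = 1 − 0.77 = 0.23
  → value = 0.2300
|0.4123 − 0.2300| = 0.182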